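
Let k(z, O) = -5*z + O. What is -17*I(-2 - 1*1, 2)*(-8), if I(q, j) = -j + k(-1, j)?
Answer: 680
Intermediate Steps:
k(z, O) = O - 5*z
I(q, j) = 5 (I(q, j) = -j + (j - 5*(-1)) = -j + (j + 5) = -j + (5 + j) = 5)
-17*I(-2 - 1*1, 2)*(-8) = -17*5*(-8) = -85*(-8) = 680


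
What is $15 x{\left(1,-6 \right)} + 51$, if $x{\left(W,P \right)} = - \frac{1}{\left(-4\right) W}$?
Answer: $\frac{219}{4} \approx 54.75$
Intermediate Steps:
$x{\left(W,P \right)} = \frac{1}{4 W}$ ($x{\left(W,P \right)} = - \frac{-1}{4 W} = \frac{1}{4 W}$)
$15 x{\left(1,-6 \right)} + 51 = 15 \frac{1}{4 \cdot 1} + 51 = 15 \cdot \frac{1}{4} \cdot 1 + 51 = 15 \cdot \frac{1}{4} + 51 = \frac{15}{4} + 51 = \frac{219}{4}$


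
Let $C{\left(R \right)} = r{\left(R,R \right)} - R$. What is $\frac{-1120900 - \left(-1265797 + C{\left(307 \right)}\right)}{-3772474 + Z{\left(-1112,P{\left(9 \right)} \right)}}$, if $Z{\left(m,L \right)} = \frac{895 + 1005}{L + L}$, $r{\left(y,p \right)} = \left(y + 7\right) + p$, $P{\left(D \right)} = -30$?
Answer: $- \frac{433749}{11317517} \approx -0.038325$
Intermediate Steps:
$r{\left(y,p \right)} = 7 + p + y$ ($r{\left(y,p \right)} = \left(7 + y\right) + p = 7 + p + y$)
$C{\left(R \right)} = 7 + R$ ($C{\left(R \right)} = \left(7 + R + R\right) - R = \left(7 + 2 R\right) - R = 7 + R$)
$Z{\left(m,L \right)} = \frac{950}{L}$ ($Z{\left(m,L \right)} = \frac{1900}{2 L} = 1900 \frac{1}{2 L} = \frac{950}{L}$)
$\frac{-1120900 - \left(-1265797 + C{\left(307 \right)}\right)}{-3772474 + Z{\left(-1112,P{\left(9 \right)} \right)}} = \frac{-1120900 + \left(1265797 - \left(7 + 307\right)\right)}{-3772474 + \frac{950}{-30}} = \frac{-1120900 + \left(1265797 - 314\right)}{-3772474 + 950 \left(- \frac{1}{30}\right)} = \frac{-1120900 + \left(1265797 - 314\right)}{-3772474 - \frac{95}{3}} = \frac{-1120900 + 1265483}{- \frac{11317517}{3}} = 144583 \left(- \frac{3}{11317517}\right) = - \frac{433749}{11317517}$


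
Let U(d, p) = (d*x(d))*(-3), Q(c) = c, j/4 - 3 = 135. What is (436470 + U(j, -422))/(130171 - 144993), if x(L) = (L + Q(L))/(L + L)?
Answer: -217407/7411 ≈ -29.336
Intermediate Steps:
j = 552 (j = 12 + 4*135 = 12 + 540 = 552)
x(L) = 1 (x(L) = (L + L)/(L + L) = (2*L)/((2*L)) = (2*L)*(1/(2*L)) = 1)
U(d, p) = -3*d (U(d, p) = (d*1)*(-3) = d*(-3) = -3*d)
(436470 + U(j, -422))/(130171 - 144993) = (436470 - 3*552)/(130171 - 144993) = (436470 - 1656)/(-14822) = 434814*(-1/14822) = -217407/7411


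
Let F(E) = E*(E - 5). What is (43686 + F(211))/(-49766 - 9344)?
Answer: -43576/29555 ≈ -1.4744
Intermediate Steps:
F(E) = E*(-5 + E)
(43686 + F(211))/(-49766 - 9344) = (43686 + 211*(-5 + 211))/(-49766 - 9344) = (43686 + 211*206)/(-59110) = (43686 + 43466)*(-1/59110) = 87152*(-1/59110) = -43576/29555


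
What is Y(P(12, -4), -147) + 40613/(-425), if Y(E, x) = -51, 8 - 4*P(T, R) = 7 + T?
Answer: -3664/25 ≈ -146.56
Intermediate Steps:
P(T, R) = ¼ - T/4 (P(T, R) = 2 - (7 + T)/4 = 2 + (-7/4 - T/4) = ¼ - T/4)
Y(P(12, -4), -147) + 40613/(-425) = -51 + 40613/(-425) = -51 + 40613*(-1/425) = -51 - 2389/25 = -3664/25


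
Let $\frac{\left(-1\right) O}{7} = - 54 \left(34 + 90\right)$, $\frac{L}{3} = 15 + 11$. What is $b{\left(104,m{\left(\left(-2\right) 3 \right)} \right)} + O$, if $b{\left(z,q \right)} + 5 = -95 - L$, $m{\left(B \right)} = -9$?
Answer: $46694$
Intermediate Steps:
$L = 78$ ($L = 3 \left(15 + 11\right) = 3 \cdot 26 = 78$)
$b{\left(z,q \right)} = -178$ ($b{\left(z,q \right)} = -5 - 173 = -178$)
$O = 46872$ ($O = - 7 \left(- 54 \left(34 + 90\right)\right) = - 7 \left(\left(-54\right) 124\right) = \left(-7\right) \left(-6696\right) = 46872$)
$b{\left(104,m{\left(\left(-2\right) 3 \right)} \right)} + O = -178 + 46872 = 46694$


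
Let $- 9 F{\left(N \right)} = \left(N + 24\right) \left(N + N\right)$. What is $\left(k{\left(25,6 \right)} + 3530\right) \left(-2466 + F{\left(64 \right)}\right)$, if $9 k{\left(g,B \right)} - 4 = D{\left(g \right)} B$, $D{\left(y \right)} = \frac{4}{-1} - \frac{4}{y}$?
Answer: $- \frac{26556484508}{2025} \approx -1.3114 \cdot 10^{7}$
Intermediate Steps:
$D{\left(y \right)} = -4 - \frac{4}{y}$ ($D{\left(y \right)} = 4 \left(-1\right) - \frac{4}{y} = -4 - \frac{4}{y}$)
$k{\left(g,B \right)} = \frac{4}{9} + \frac{B \left(-4 - \frac{4}{g}\right)}{9}$ ($k{\left(g,B \right)} = \frac{4}{9} + \frac{\left(-4 - \frac{4}{g}\right) B}{9} = \frac{4}{9} + \frac{B \left(-4 - \frac{4}{g}\right)}{9}$)
$F{\left(N \right)} = - \frac{2 N \left(24 + N\right)}{9}$ ($F{\left(N \right)} = - \frac{\left(N + 24\right) \left(N + N\right)}{9} = - \frac{\left(24 + N\right) 2 N}{9} = - \frac{2 N \left(24 + N\right)}{9}$)
$\left(k{\left(25,6 \right)} + 3530\right) \left(-2466 + F{\left(64 \right)}\right) = \left(\frac{4 \left(25 - 6 \left(1 + 25\right)\right)}{9 \cdot 25} + 3530\right) \left(-2466 - \frac{128 \left(24 + 64\right)}{9}\right) = \left(\frac{4}{9} \cdot \frac{1}{25} \left(25 - 6 \cdot 26\right) + 3530\right) \left(-2466 - \frac{128}{9} \cdot 88\right) = \left(\frac{4}{9} \cdot \frac{1}{25} \left(25 - 156\right) + 3530\right) \left(-2466 - \frac{11264}{9}\right) = \left(\frac{4}{9} \cdot \frac{1}{25} \left(-131\right) + 3530\right) \left(- \frac{33458}{9}\right) = \left(- \frac{524}{225} + 3530\right) \left(- \frac{33458}{9}\right) = \frac{793726}{225} \left(- \frac{33458}{9}\right) = - \frac{26556484508}{2025}$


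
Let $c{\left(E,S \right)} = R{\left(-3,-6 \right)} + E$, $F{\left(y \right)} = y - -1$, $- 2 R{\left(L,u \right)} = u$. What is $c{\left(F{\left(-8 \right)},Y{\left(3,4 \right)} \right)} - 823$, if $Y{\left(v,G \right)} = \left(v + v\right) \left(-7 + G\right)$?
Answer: $-827$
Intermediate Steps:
$R{\left(L,u \right)} = - \frac{u}{2}$
$Y{\left(v,G \right)} = 2 v \left(-7 + G\right)$
$F{\left(y \right)} = 1 + y$ ($F{\left(y \right)} = y + 1 = 1 + y$)
$c{\left(E,S \right)} = 3 + E$ ($c{\left(E,S \right)} = \left(- \frac{1}{2}\right) \left(-6\right) + E = 3 + E$)
$c{\left(F{\left(-8 \right)},Y{\left(3,4 \right)} \right)} - 823 = \left(3 + \left(1 - 8\right)\right) - 823 = \left(3 - 7\right) - 823 = -4 - 823 = -827$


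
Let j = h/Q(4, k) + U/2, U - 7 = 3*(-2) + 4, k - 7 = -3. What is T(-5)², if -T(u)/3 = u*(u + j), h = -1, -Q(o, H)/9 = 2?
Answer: 12100/9 ≈ 1344.4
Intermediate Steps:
k = 4 (k = 7 - 3 = 4)
Q(o, H) = -18 (Q(o, H) = -9*2 = -18)
U = 5 (U = 7 + (3*(-2) + 4) = 7 + (-6 + 4) = 7 - 2 = 5)
j = 23/9 (j = -1/(-18) + 5/2 = -1*(-1/18) + 5*(½) = 1/18 + 5/2 = 23/9 ≈ 2.5556)
T(u) = -3*u*(23/9 + u) (T(u) = -3*u*(u + 23/9) = -3*u*(23/9 + u))
T(-5)² = (-⅓*(-5)*(23 + 9*(-5)))² = (-⅓*(-5)*(23 - 45))² = (-⅓*(-5)*(-22))² = (-110/3)² = 12100/9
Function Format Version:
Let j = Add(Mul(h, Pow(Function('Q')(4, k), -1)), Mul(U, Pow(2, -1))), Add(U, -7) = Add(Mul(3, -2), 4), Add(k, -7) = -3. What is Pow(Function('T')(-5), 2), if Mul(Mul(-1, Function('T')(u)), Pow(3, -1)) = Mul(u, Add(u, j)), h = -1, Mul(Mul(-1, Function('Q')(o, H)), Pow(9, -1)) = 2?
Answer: Rational(12100, 9) ≈ 1344.4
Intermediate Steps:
k = 4 (k = Add(7, -3) = 4)
Function('Q')(o, H) = -18 (Function('Q')(o, H) = Mul(-9, 2) = -18)
U = 5 (U = Add(7, Add(Mul(3, -2), 4)) = Add(7, Add(-6, 4)) = Add(7, -2) = 5)
j = Rational(23, 9) (j = Add(Mul(-1, Pow(-18, -1)), Mul(5, Pow(2, -1))) = Add(Mul(-1, Rational(-1, 18)), Mul(5, Rational(1, 2))) = Add(Rational(1, 18), Rational(5, 2)) = Rational(23, 9) ≈ 2.5556)
Function('T')(u) = Mul(-3, u, Add(Rational(23, 9), u)) (Function('T')(u) = Mul(-3, Mul(u, Add(u, Rational(23, 9)))) = Mul(-3, Mul(u, Add(Rational(23, 9), u))) = Mul(-3, u, Add(Rational(23, 9), u)))
Pow(Function('T')(-5), 2) = Pow(Mul(Rational(-1, 3), -5, Add(23, Mul(9, -5))), 2) = Pow(Mul(Rational(-1, 3), -5, Add(23, -45)), 2) = Pow(Mul(Rational(-1, 3), -5, -22), 2) = Pow(Rational(-110, 3), 2) = Rational(12100, 9)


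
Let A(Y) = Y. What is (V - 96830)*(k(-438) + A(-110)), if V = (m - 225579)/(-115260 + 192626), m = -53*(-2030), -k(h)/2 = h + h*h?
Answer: 1434323910520509/38683 ≈ 3.7079e+10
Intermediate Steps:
k(h) = -2*h - 2*h² (k(h) = -2*(h + h*h) = -2*(h + h²) = -2*h - 2*h²)
m = 107590
V = -117989/77366 (V = (107590 - 225579)/(-115260 + 192626) = -117989/77366 ≈ -1.5251)
(V - 96830)*(k(-438) + A(-110)) = (-117989/77366 - 96830)*(-2*(-438)*(1 - 438) - 110) = -7491467769*(-2*(-438)*(-437) - 110)/77366 = -7491467769*(-382812 - 110)/77366 = -7491467769/77366*(-382922) = 1434323910520509/38683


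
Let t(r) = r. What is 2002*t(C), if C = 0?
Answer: 0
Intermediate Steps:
2002*t(C) = 2002*0 = 0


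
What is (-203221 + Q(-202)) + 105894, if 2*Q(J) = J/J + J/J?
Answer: -97326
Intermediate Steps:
Q(J) = 1 (Q(J) = (J/J + J/J)/2 = (1 + 1)/2 = (½)*2 = 1)
(-203221 + Q(-202)) + 105894 = (-203221 + 1) + 105894 = -203220 + 105894 = -97326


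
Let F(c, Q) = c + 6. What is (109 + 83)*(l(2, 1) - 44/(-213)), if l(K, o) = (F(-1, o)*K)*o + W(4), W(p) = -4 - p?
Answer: 30080/71 ≈ 423.66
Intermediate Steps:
F(c, Q) = 6 + c
l(K, o) = -8 + 5*K*o (l(K, o) = ((6 - 1)*K)*o + (-4 - 1*4) = (5*K)*o + (-4 - 4) = 5*K*o - 8 = -8 + 5*K*o)
(109 + 83)*(l(2, 1) - 44/(-213)) = (109 + 83)*((-8 + 5*2*1) - 44/(-213)) = 192*((-8 + 10) - 44*(-1/213)) = 192*(2 + 44/213) = 192*(470/213) = 30080/71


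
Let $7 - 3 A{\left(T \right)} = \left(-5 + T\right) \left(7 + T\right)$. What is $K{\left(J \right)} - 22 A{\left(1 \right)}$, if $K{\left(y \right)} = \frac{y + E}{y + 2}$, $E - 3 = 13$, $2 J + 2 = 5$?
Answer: $-281$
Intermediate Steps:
$J = \frac{3}{2}$ ($J = -1 + \frac{1}{2} \cdot 5 = -1 + \frac{5}{2} = \frac{3}{2} \approx 1.5$)
$A{\left(T \right)} = \frac{7}{3} - \frac{\left(-5 + T\right) \left(7 + T\right)}{3}$
$E = 16$ ($E = 3 + 13 = 16$)
$K{\left(y \right)} = \frac{16 + y}{2 + y}$ ($K{\left(y \right)} = \frac{y + 16}{y + 2} = \frac{16 + y}{2 + y}$)
$K{\left(J \right)} - 22 A{\left(1 \right)} = \frac{16 + \frac{3}{2}}{2 + \frac{3}{2}} - 22 \left(14 - \frac{2}{3} - \frac{1^{2}}{3}\right) = \frac{1}{\frac{7}{2}} \cdot \frac{35}{2} - 22 \left(14 - \frac{2}{3} - \frac{1}{3}\right) = \frac{2}{7} \cdot \frac{35}{2} - 22 \left(14 - \frac{2}{3} - \frac{1}{3}\right) = 5 - 286 = -281$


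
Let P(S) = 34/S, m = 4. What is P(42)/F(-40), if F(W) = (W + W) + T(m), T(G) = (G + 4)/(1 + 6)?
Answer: -17/1656 ≈ -0.010266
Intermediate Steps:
T(G) = 4/7 + G/7 (T(G) = (4 + G)/7 = (4 + G)*(1/7) = 4/7 + G/7)
F(W) = 8/7 + 2*W (F(W) = (W + W) + (4/7 + (1/7)*4) = 2*W + (4/7 + 4/7) = 2*W + 8/7 = 8/7 + 2*W)
P(42)/F(-40) = (34/42)/(8/7 + 2*(-40)) = (34*(1/42))/(8/7 - 80) = 17/(21*(-552/7)) = (17/21)*(-7/552) = -17/1656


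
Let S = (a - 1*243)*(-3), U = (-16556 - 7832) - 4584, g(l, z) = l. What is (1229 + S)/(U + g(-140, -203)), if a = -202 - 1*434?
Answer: -1933/14556 ≈ -0.13280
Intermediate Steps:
a = -636 (a = -202 - 434 = -636)
U = -28972 (U = -24388 - 4584 = -28972)
S = 2637 (S = (-636 - 1*243)*(-3) = (-636 - 243)*(-3) = -879*(-3) = 2637)
(1229 + S)/(U + g(-140, -203)) = (1229 + 2637)/(-28972 - 140) = 3866/(-29112) = 3866*(-1/29112) = -1933/14556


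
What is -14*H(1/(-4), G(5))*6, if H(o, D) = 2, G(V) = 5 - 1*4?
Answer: -168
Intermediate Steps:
G(V) = 1 (G(V) = 5 - 4 = 1)
-14*H(1/(-4), G(5))*6 = -14*2*6 = -28*6 = -168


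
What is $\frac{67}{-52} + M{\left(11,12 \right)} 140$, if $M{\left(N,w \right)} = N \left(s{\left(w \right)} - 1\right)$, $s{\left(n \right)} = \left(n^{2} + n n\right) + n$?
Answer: $\frac{23943853}{52} \approx 4.6046 \cdot 10^{5}$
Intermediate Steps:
$s{\left(n \right)} = n + 2 n^{2}$ ($s{\left(n \right)} = \left(n^{2} + n^{2}\right) + n = 2 n^{2} + n = n + 2 n^{2}$)
$M{\left(N,w \right)} = N \left(-1 + w \left(1 + 2 w\right)\right)$ ($M{\left(N,w \right)} = N \left(w \left(1 + 2 w\right) - 1\right) = N \left(-1 + w \left(1 + 2 w\right)\right)$)
$\frac{67}{-52} + M{\left(11,12 \right)} 140 = \frac{67}{-52} + 11 \left(-1 + 12 \left(1 + 2 \cdot 12\right)\right) 140 = 67 \left(- \frac{1}{52}\right) + 11 \left(-1 + 12 \left(1 + 24\right)\right) 140 = - \frac{67}{52} + 11 \left(-1 + 12 \cdot 25\right) 140 = - \frac{67}{52} + 11 \left(-1 + 300\right) 140 = - \frac{67}{52} + 11 \cdot 299 \cdot 140 = - \frac{67}{52} + 3289 \cdot 140 = - \frac{67}{52} + 460460 = \frac{23943853}{52}$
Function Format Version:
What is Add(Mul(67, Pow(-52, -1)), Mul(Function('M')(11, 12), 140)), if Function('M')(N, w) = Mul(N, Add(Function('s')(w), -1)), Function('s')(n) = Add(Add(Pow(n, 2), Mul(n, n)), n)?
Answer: Rational(23943853, 52) ≈ 4.6046e+5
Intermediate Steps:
Function('s')(n) = Add(n, Mul(2, Pow(n, 2))) (Function('s')(n) = Add(Add(Pow(n, 2), Pow(n, 2)), n) = Add(Mul(2, Pow(n, 2)), n) = Add(n, Mul(2, Pow(n, 2))))
Function('M')(N, w) = Mul(N, Add(-1, Mul(w, Add(1, Mul(2, w))))) (Function('M')(N, w) = Mul(N, Add(Mul(w, Add(1, Mul(2, w))), -1)) = Mul(N, Add(-1, Mul(w, Add(1, Mul(2, w))))))
Add(Mul(67, Pow(-52, -1)), Mul(Function('M')(11, 12), 140)) = Add(Mul(67, Pow(-52, -1)), Mul(Mul(11, Add(-1, Mul(12, Add(1, Mul(2, 12))))), 140)) = Add(Mul(67, Rational(-1, 52)), Mul(Mul(11, Add(-1, Mul(12, Add(1, 24)))), 140)) = Add(Rational(-67, 52), Mul(Mul(11, Add(-1, Mul(12, 25))), 140)) = Add(Rational(-67, 52), Mul(Mul(11, Add(-1, 300)), 140)) = Add(Rational(-67, 52), Mul(Mul(11, 299), 140)) = Add(Rational(-67, 52), Mul(3289, 140)) = Add(Rational(-67, 52), 460460) = Rational(23943853, 52)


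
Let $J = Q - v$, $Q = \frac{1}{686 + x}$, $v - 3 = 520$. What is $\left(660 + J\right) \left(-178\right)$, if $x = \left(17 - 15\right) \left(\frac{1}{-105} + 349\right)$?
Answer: $- \frac{1771871719}{72659} \approx -24386.0$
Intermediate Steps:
$v = 523$ ($v = 3 + 520 = 523$)
$x = \frac{73288}{105}$ ($x = 2 \left(- \frac{1}{105} + 349\right) = 2 \cdot \frac{36644}{105} = \frac{73288}{105} \approx 697.98$)
$Q = \frac{105}{145318}$ ($Q = \frac{1}{686 + \frac{73288}{105}} = \frac{1}{\frac{145318}{105}} = \frac{105}{145318} \approx 0.00072255$)
$J = - \frac{76001209}{145318}$ ($J = \frac{105}{145318} - 523 = - \frac{76001209}{145318} \approx -523.0$)
$\left(660 + J\right) \left(-178\right) = \left(660 - \frac{76001209}{145318}\right) \left(-178\right) = \frac{19908671}{145318} \left(-178\right) = - \frac{1771871719}{72659}$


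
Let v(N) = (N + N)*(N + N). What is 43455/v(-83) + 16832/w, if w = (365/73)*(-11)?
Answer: -461432567/1515580 ≈ -304.46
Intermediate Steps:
v(N) = 4*N**2 (v(N) = (2*N)*(2*N) = 4*N**2)
w = -55 (w = (365*(1/73))*(-11) = 5*(-11) = -55)
43455/v(-83) + 16832/w = 43455/((4*(-83)**2)) + 16832/(-55) = 43455/((4*6889)) + 16832*(-1/55) = 43455/27556 - 16832/55 = -461432567/1515580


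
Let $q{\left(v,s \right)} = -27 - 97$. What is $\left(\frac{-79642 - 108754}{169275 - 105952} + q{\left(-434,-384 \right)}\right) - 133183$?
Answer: $- \frac{649352889}{4871} \approx -1.3331 \cdot 10^{5}$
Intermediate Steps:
$q{\left(v,s \right)} = -124$
$\left(\frac{-79642 - 108754}{169275 - 105952} + q{\left(-434,-384 \right)}\right) - 133183 = \left(\frac{-79642 - 108754}{169275 - 105952} - 124\right) - 133183 = \left(- \frac{188396}{63323} - 124\right) - 133183 = \left(\left(-188396\right) \frac{1}{63323} - 124\right) - 133183 = \left(- \frac{14492}{4871} - 124\right) - 133183 = - \frac{618496}{4871} - 133183 = - \frac{649352889}{4871}$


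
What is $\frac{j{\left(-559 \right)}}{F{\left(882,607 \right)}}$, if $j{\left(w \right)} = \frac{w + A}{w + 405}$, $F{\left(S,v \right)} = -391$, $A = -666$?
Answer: $- \frac{175}{8602} \approx -0.020344$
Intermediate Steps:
$j{\left(w \right)} = \frac{-666 + w}{405 + w}$ ($j{\left(w \right)} = \frac{w - 666}{w + 405} = \frac{-666 + w}{405 + w}$)
$\frac{j{\left(-559 \right)}}{F{\left(882,607 \right)}} = \frac{\frac{1}{405 - 559} \left(-666 - 559\right)}{-391} = \frac{1}{-154} \left(-1225\right) \left(- \frac{1}{391}\right) = \left(- \frac{1}{154}\right) \left(-1225\right) \left(- \frac{1}{391}\right) = \frac{175}{22} \left(- \frac{1}{391}\right) = - \frac{175}{8602}$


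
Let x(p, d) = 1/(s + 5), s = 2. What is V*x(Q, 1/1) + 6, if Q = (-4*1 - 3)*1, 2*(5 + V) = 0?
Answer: 37/7 ≈ 5.2857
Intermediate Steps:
V = -5 (V = -5 + (½)*0 = -5 + 0 = -5)
Q = -7 (Q = (-4 - 3)*1 = -7*1 = -7)
x(p, d) = ⅐ (x(p, d) = 1/(2 + 5) = 1/7 = ⅐)
V*x(Q, 1/1) + 6 = -5*⅐ + 6 = -5/7 + 6 = 37/7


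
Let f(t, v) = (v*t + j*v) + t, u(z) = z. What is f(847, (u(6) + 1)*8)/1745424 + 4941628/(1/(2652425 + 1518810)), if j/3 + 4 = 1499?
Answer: 3997542971825636151/193936 ≈ 2.0613e+13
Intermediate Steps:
j = 4485 (j = -12 + 3*1499 = -12 + 4497 = 4485)
f(t, v) = t + 4485*v + t*v (f(t, v) = (v*t + 4485*v) + t = (t*v + 4485*v) + t = (4485*v + t*v) + t = t + 4485*v + t*v)
f(847, (u(6) + 1)*8)/1745424 + 4941628/(1/(2652425 + 1518810)) = (847 + 4485*((6 + 1)*8) + 847*((6 + 1)*8))/1745424 + 4941628/(1/(2652425 + 1518810)) = (847 + 4485*(7*8) + 847*(7*8))*(1/1745424) + 4941628/(1/4171235) = (847 + 4485*56 + 847*56)*(1/1745424) + 4941628/(1/4171235) = (847 + 251160 + 47432)*(1/1745424) + 4941628*4171235 = 299439*(1/1745424) + 20612691670580 = 33271/193936 + 20612691670580 = 3997542971825636151/193936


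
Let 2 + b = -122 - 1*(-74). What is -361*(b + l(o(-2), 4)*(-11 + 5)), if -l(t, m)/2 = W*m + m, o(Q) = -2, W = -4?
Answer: 70034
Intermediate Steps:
l(t, m) = 6*m (l(t, m) = -2*(-4*m + m) = -(-6)*m = 6*m)
b = -50 (b = -2 + (-122 - 1*(-74)) = -2 + (-122 + 74) = -2 - 48 = -50)
-361*(b + l(o(-2), 4)*(-11 + 5)) = -361*(-50 + (6*4)*(-11 + 5)) = -361*(-50 + 24*(-6)) = -361*(-50 - 144) = -361*(-194) = 70034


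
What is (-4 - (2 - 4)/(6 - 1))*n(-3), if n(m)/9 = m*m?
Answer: -1458/5 ≈ -291.60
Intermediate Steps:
n(m) = 9*m**2 (n(m) = 9*(m*m) = 9*m**2)
(-4 - (2 - 4)/(6 - 1))*n(-3) = (-4 - (2 - 4)/(6 - 1))*(9*(-3)**2) = (-4 - (-2)/5)*(9*9) = (-4 - (-2)/5)*81 = (-4 - 1*(-2/5))*81 = (-4 + 2/5)*81 = -18/5*81 = -1458/5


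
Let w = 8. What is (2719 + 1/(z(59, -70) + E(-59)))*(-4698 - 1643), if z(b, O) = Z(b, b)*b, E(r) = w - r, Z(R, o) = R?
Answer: -61171709433/3548 ≈ -1.7241e+7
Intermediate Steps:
E(r) = 8 - r
z(b, O) = b² (z(b, O) = b*b = b²)
(2719 + 1/(z(59, -70) + E(-59)))*(-4698 - 1643) = (2719 + 1/(59² + (8 - 1*(-59))))*(-4698 - 1643) = (2719 + 1/(3481 + (8 + 59)))*(-6341) = (2719 + 1/(3481 + 67))*(-6341) = (2719 + 1/3548)*(-6341) = (9647013/3548)*(-6341) = -61171709433/3548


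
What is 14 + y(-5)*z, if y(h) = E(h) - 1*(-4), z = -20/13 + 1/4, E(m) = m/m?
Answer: 393/52 ≈ 7.5577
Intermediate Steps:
E(m) = 1
z = -67/52 (z = -20*1/13 + 1*(¼) = -20/13 + ¼ = -67/52 ≈ -1.2885)
y(h) = 5 (y(h) = 1 - 1*(-4) = 1 + 4 = 5)
14 + y(-5)*z = 14 + 5*(-67/52) = 14 - 335/52 = 393/52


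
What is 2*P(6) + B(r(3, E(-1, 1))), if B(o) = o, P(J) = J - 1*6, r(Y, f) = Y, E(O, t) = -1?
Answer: 3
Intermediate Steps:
P(J) = -6 + J (P(J) = J - 6 = -6 + J)
2*P(6) + B(r(3, E(-1, 1))) = 2*(-6 + 6) + 3 = 2*0 + 3 = 0 + 3 = 3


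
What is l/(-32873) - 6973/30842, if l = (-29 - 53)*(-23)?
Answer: -287391441/1013869066 ≈ -0.28346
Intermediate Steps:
l = 1886 (l = -82*(-23) = 1886)
l/(-32873) - 6973/30842 = 1886/(-32873) - 6973/30842 = 1886*(-1/32873) - 6973*1/30842 = -1886/32873 - 6973/30842 = -287391441/1013869066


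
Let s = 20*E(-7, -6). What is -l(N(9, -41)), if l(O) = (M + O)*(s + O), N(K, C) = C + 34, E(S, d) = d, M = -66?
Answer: -9271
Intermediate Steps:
N(K, C) = 34 + C
s = -120 (s = 20*(-6) = -120)
l(O) = (-120 + O)*(-66 + O) (l(O) = (-66 + O)*(-120 + O) = (-120 + O)*(-66 + O))
-l(N(9, -41)) = -(7920 + (34 - 41)**2 - 186*(34 - 41)) = -(7920 + (-7)**2 - 186*(-7)) = -(7920 + 49 + 1302) = -1*9271 = -9271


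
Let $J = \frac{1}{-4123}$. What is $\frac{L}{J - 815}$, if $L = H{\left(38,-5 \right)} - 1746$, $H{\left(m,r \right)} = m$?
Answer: $\frac{57722}{27543} \approx 2.0957$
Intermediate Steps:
$J = - \frac{1}{4123} \approx -0.00024254$
$L = -1708$ ($L = 38 - 1746 = -1708$)
$\frac{L}{J - 815} = - \frac{1708}{- \frac{1}{4123} - 815} = - \frac{1708}{- \frac{3360246}{4123}} = \left(-1708\right) \left(- \frac{4123}{3360246}\right) = \frac{57722}{27543}$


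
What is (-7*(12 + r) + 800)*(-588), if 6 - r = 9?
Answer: -433356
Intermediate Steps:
r = -3 (r = 6 - 1*9 = 6 - 9 = -3)
(-7*(12 + r) + 800)*(-588) = (-7*(12 - 3) + 800)*(-588) = (-7*9 + 800)*(-588) = (-63 + 800)*(-588) = 737*(-588) = -433356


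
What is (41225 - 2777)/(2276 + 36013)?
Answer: 12816/12763 ≈ 1.0042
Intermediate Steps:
(41225 - 2777)/(2276 + 36013) = 38448/38289 = 38448*(1/38289) = 12816/12763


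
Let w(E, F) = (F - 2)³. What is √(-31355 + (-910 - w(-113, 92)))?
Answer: 3*I*√84585 ≈ 872.5*I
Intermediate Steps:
w(E, F) = (-2 + F)³
√(-31355 + (-910 - w(-113, 92))) = √(-31355 + (-910 - (-2 + 92)³)) = √(-31355 + (-910 - 1*90³)) = √(-31355 + (-910 - 1*729000)) = √(-31355 + (-910 - 729000)) = √(-31355 - 729910) = √(-761265) = 3*I*√84585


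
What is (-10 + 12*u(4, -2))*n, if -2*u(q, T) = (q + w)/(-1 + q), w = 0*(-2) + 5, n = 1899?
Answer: -53172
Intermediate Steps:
w = 5 (w = 0 + 5 = 5)
u(q, T) = -(5 + q)/(2*(-1 + q)) (u(q, T) = -(q + 5)/(2*(-1 + q)) = -(5 + q)/(2*(-1 + q)))
(-10 + 12*u(4, -2))*n = (-10 + 12*((-5 - 1*4)/(2*(-1 + 4))))*1899 = (-10 + 12*((½)*(-5 - 4)/3))*1899 = (-10 + 12*((½)*(⅓)*(-9)))*1899 = (-10 + 12*(-3/2))*1899 = (-10 - 18)*1899 = -28*1899 = -53172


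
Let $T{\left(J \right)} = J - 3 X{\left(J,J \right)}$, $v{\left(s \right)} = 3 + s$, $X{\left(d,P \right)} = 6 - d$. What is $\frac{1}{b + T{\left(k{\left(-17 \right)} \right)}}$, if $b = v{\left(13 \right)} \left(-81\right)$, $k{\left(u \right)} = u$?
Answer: $- \frac{1}{1382} \approx -0.00072359$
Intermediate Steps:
$T{\left(J \right)} = -18 + 4 J$ ($T{\left(J \right)} = J - 3 \left(6 - J\right) = J + \left(-18 + 3 J\right) = -18 + 4 J$)
$b = -1296$ ($b = \left(3 + 13\right) \left(-81\right) = 16 \left(-81\right) = -1296$)
$\frac{1}{b + T{\left(k{\left(-17 \right)} \right)}} = \frac{1}{-1296 + \left(-18 + 4 \left(-17\right)\right)} = \frac{1}{-1296 - 86} = \frac{1}{-1382} = - \frac{1}{1382}$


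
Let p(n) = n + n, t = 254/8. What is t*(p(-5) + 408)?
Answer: 25273/2 ≈ 12637.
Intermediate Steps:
t = 127/4 (t = 254*(⅛) = 127/4 ≈ 31.750)
p(n) = 2*n
t*(p(-5) + 408) = 127*(2*(-5) + 408)/4 = 127*(-10 + 408)/4 = (127/4)*398 = 25273/2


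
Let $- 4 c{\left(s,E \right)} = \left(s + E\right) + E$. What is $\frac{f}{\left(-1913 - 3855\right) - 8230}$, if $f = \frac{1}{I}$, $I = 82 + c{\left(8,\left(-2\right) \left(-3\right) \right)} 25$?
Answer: $\frac{1}{601914} \approx 1.6614 \cdot 10^{-6}$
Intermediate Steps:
$c{\left(s,E \right)} = - \frac{E}{2} - \frac{s}{4}$ ($c{\left(s,E \right)} = - \frac{\left(s + E\right) + E}{4} = - \frac{\left(E + s\right) + E}{4} = - \frac{s + 2 E}{4} = - \frac{E}{2} - \frac{s}{4}$)
$I = -43$ ($I = 82 + \left(- \frac{\left(-2\right) \left(-3\right)}{2} - 2\right) 25 = 82 + \left(\left(- \frac{1}{2}\right) 6 - 2\right) 25 = 82 + \left(-3 - 2\right) 25 = 82 - 125 = -43$)
$f = - \frac{1}{43}$ ($f = \frac{1}{-43} = - \frac{1}{43} \approx -0.023256$)
$\frac{f}{\left(-1913 - 3855\right) - 8230} = - \frac{1}{43 \left(\left(-1913 - 3855\right) - 8230\right)} = - \frac{1}{43 \left(-5768 - 8230\right)} = - \frac{1}{43 \left(-13998\right)} = \left(- \frac{1}{43}\right) \left(- \frac{1}{13998}\right) = \frac{1}{601914}$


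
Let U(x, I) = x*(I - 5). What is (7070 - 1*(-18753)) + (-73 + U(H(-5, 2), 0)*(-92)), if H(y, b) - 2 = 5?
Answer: 28970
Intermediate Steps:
H(y, b) = 7 (H(y, b) = 2 + 5 = 7)
U(x, I) = x*(-5 + I)
(7070 - 1*(-18753)) + (-73 + U(H(-5, 2), 0)*(-92)) = (7070 - 1*(-18753)) + (-73 + (7*(-5 + 0))*(-92)) = (7070 + 18753) + (-73 + (7*(-5))*(-92)) = 25823 + (-73 - 35*(-92)) = 25823 + (-73 + 3220) = 25823 + 3147 = 28970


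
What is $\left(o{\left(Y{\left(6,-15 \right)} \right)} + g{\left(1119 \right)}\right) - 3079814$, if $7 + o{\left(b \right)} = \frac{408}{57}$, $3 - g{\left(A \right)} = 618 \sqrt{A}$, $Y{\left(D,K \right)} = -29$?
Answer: $- \frac{58516406}{19} - 618 \sqrt{1119} \approx -3.1005 \cdot 10^{6}$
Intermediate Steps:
$g{\left(A \right)} = 3 - 618 \sqrt{A}$
$o{\left(b \right)} = \frac{3}{19}$ ($o{\left(b \right)} = -7 + \frac{408}{57} = -7 + 408 \cdot \frac{1}{57} = -7 + \frac{136}{19} = \frac{3}{19}$)
$\left(o{\left(Y{\left(6,-15 \right)} \right)} + g{\left(1119 \right)}\right) - 3079814 = \left(\frac{3}{19} + \left(3 - 618 \sqrt{1119}\right)\right) - 3079814 = \left(\frac{60}{19} - 618 \sqrt{1119}\right) - 3079814 = - \frac{58516406}{19} - 618 \sqrt{1119}$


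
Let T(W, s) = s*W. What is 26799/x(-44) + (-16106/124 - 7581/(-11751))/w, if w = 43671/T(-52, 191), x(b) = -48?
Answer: -14958792266883/28281805424 ≈ -528.92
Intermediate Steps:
T(W, s) = W*s
w = -43671/9932 (w = 43671/((-52*191)) = 43671/(-9932) = 43671*(-1/9932) = -43671/9932 ≈ -4.3970)
26799/x(-44) + (-16106/124 - 7581/(-11751))/w = 26799/(-48) + (-16106/124 - 7581/(-11751))/(-43671/9932) = 26799*(-1/48) + (-16106*1/124 - 7581*(-1/11751))*(-9932/43671) = -8933/16 + (-8053/62 + 2527/3917)*(-9932/43671) = -8933/16 - 31386927/242854*(-9932/43671) = -8933/16 + 51955826494/1767612839 = -14958792266883/28281805424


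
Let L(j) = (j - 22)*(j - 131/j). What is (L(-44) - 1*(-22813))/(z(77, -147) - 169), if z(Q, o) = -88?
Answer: -51041/514 ≈ -99.302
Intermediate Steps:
L(j) = (-22 + j)*(j - 131/j)
(L(-44) - 1*(-22813))/(z(77, -147) - 169) = ((-131 + (-44)**2 - 22*(-44) + 2882/(-44)) - 1*(-22813))/(-88 - 169) = ((-131 + 1936 + 968 + 2882*(-1/44)) + 22813)/(-257) = ((-131 + 1936 + 968 - 131/2) + 22813)*(-1/257) = (5415/2 + 22813)*(-1/257) = (51041/2)*(-1/257) = -51041/514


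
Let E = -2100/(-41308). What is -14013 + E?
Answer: -144711726/10327 ≈ -14013.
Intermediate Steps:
E = 525/10327 (E = -2100*(-1/41308) = 525/10327 ≈ 0.050838)
-14013 + E = -14013 + 525/10327 = -144711726/10327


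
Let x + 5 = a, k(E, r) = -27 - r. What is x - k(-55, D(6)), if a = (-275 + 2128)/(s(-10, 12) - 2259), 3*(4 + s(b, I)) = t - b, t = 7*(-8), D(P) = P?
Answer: 185821/6835 ≈ 27.187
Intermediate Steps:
t = -56
s(b, I) = -68/3 - b/3 (s(b, I) = -4 + (-56 - b)/3 = -4 + (-56/3 - b/3) = -68/3 - b/3)
a = -5559/6835 (a = (-275 + 2128)/((-68/3 - ⅓*(-10)) - 2259) = 1853/((-68/3 + 10/3) - 2259) = 1853/(-58/3 - 2259) = 1853/(-6835/3) = 1853*(-3/6835) = -5559/6835 ≈ -0.81331)
x = -39734/6835 (x = -5 - 5559/6835 = -39734/6835 ≈ -5.8133)
x - k(-55, D(6)) = -39734/6835 - (-27 - 1*6) = -39734/6835 - (-27 - 6) = -39734/6835 - 1*(-33) = -39734/6835 + 33 = 185821/6835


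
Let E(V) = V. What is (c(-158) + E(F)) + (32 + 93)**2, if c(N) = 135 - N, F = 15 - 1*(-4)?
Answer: 15937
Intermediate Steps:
F = 19 (F = 15 + 4 = 19)
(c(-158) + E(F)) + (32 + 93)**2 = ((135 - 1*(-158)) + 19) + (32 + 93)**2 = ((135 + 158) + 19) + 125**2 = (293 + 19) + 15625 = 312 + 15625 = 15937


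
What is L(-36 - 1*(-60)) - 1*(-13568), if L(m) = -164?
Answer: 13404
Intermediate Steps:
L(-36 - 1*(-60)) - 1*(-13568) = -164 - 1*(-13568) = -164 + 13568 = 13404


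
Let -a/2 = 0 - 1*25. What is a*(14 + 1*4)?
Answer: 900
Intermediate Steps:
a = 50 (a = -2*(0 - 1*25) = -2*(0 - 25) = -2*(-25) = 50)
a*(14 + 1*4) = 50*(14 + 1*4) = 50*(14 + 4) = 50*18 = 900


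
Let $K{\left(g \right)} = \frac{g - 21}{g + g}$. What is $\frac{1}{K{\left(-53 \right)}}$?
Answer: $\frac{53}{37} \approx 1.4324$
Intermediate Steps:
$K{\left(g \right)} = \frac{-21 + g}{2 g}$
$\frac{1}{K{\left(-53 \right)}} = \frac{1}{\frac{1}{2} \frac{1}{-53} \left(-21 - 53\right)} = \frac{1}{\frac{1}{2} \left(- \frac{1}{53}\right) \left(-74\right)} = \frac{1}{\frac{37}{53}} = \frac{53}{37}$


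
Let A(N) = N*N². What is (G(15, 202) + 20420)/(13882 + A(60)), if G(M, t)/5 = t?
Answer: 10715/114941 ≈ 0.093222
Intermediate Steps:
G(M, t) = 5*t
A(N) = N³
(G(15, 202) + 20420)/(13882 + A(60)) = (5*202 + 20420)/(13882 + 60³) = (1010 + 20420)/(13882 + 216000) = 21430/229882 = 21430*(1/229882) = 10715/114941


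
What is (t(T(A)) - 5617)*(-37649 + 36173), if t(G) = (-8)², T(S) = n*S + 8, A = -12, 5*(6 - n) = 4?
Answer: 8196228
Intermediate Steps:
n = 26/5 (n = 6 - ⅕*4 = 6 - ⅘ = 26/5 ≈ 5.2000)
T(S) = 8 + 26*S/5 (T(S) = 26*S/5 + 8 = 8 + 26*S/5)
t(G) = 64
(t(T(A)) - 5617)*(-37649 + 36173) = (64 - 5617)*(-37649 + 36173) = -5553*(-1476) = 8196228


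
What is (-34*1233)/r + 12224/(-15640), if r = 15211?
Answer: -105199918/29737505 ≈ -3.5376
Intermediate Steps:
(-34*1233)/r + 12224/(-15640) = -34*1233/15211 + 12224/(-15640) = -41922*1/15211 + 12224*(-1/15640) = -41922/15211 - 1528/1955 = -105199918/29737505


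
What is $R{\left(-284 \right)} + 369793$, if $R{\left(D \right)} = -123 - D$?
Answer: $369954$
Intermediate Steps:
$R{\left(-284 \right)} + 369793 = \left(-123 - -284\right) + 369793 = \left(-123 + 284\right) + 369793 = 161 + 369793 = 369954$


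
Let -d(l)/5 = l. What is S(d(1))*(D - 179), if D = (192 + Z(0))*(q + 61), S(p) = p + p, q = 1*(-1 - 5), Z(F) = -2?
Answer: -102710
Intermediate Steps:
d(l) = -5*l
q = -6 (q = 1*(-6) = -6)
S(p) = 2*p
D = 10450 (D = (192 - 2)*(-6 + 61) = 190*55 = 10450)
S(d(1))*(D - 179) = (2*(-5*1))*(10450 - 179) = (2*(-5))*10271 = -10*10271 = -102710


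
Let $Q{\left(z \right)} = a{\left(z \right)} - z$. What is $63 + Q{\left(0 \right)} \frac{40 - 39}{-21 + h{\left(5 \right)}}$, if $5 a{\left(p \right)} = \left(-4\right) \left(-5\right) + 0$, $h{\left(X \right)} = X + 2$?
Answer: $\frac{439}{7} \approx 62.714$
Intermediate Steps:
$h{\left(X \right)} = 2 + X$
$a{\left(p \right)} = 4$ ($a{\left(p \right)} = \frac{\left(-4\right) \left(-5\right) + 0}{5} = \frac{20 + 0}{5} = \frac{1}{5} \cdot 20 = 4$)
$Q{\left(z \right)} = 4 - z$
$63 + Q{\left(0 \right)} \frac{40 - 39}{-21 + h{\left(5 \right)}} = 63 + \left(4 - 0\right) \frac{40 - 39}{-21 + \left(2 + 5\right)} = 63 + \left(4 + 0\right) 1 \frac{1}{-21 + 7} = 63 + 4 \cdot 1 \frac{1}{-14} = 63 + 4 \cdot 1 \left(- \frac{1}{14}\right) = 63 + 4 \left(- \frac{1}{14}\right) = 63 - \frac{2}{7} = \frac{439}{7}$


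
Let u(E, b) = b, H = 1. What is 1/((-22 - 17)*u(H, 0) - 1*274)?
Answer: -1/274 ≈ -0.0036496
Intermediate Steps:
1/((-22 - 17)*u(H, 0) - 1*274) = 1/((-22 - 17)*0 - 1*274) = 1/(-39*0 - 274) = 1/(0 - 274) = 1/(-274) = -1/274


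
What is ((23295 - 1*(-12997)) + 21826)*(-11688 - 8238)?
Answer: -1158059268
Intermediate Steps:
((23295 - 1*(-12997)) + 21826)*(-11688 - 8238) = ((23295 + 12997) + 21826)*(-19926) = (36292 + 21826)*(-19926) = 58118*(-19926) = -1158059268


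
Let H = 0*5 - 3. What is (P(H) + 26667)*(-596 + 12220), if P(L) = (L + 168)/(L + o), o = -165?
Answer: 2169760541/7 ≈ 3.0997e+8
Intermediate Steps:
H = -3 (H = 0 - 3 = -3)
P(L) = (168 + L)/(-165 + L) (P(L) = (L + 168)/(L - 165) = (168 + L)/(-165 + L))
(P(H) + 26667)*(-596 + 12220) = ((168 - 3)/(-165 - 3) + 26667)*(-596 + 12220) = (165/(-168) + 26667)*11624 = (-1/168*165 + 26667)*11624 = (-55/56 + 26667)*11624 = (1493297/56)*11624 = 2169760541/7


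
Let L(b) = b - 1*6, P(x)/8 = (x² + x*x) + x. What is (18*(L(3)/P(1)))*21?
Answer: -189/4 ≈ -47.250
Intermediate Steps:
P(x) = 8*x + 16*x² (P(x) = 8*((x² + x*x) + x) = 8*((x² + x²) + x) = 8*(2*x² + x) = 8*(x + 2*x²) = 8*x + 16*x²)
L(b) = -6 + b (L(b) = b - 6 = -6 + b)
(18*(L(3)/P(1)))*21 = (18*((-6 + 3)/((8*1*(1 + 2*1)))))*21 = (18*(-3*1/(8*(1 + 2))))*21 = (18*(-3/(8*1*3)))*21 = (18*(-3/24))*21 = (18*(-3*1/24))*21 = (18*(-⅛))*21 = -9/4*21 = -189/4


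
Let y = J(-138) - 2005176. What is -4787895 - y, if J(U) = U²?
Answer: -2801763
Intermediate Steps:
y = -1986132 (y = (-138)² - 2005176 = 19044 - 2005176 = -1986132)
-4787895 - y = -4787895 - 1*(-1986132) = -4787895 + 1986132 = -2801763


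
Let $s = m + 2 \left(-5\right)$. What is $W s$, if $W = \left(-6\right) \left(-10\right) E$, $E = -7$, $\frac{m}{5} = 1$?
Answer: $2100$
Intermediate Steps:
$m = 5$ ($m = 5 \cdot 1 = 5$)
$W = -420$ ($W = \left(-6\right) \left(-10\right) \left(-7\right) = 60 \left(-7\right) = -420$)
$s = -5$ ($s = 5 + 2 \left(-5\right) = 5 - 10 = -5$)
$W s = \left(-420\right) \left(-5\right) = 2100$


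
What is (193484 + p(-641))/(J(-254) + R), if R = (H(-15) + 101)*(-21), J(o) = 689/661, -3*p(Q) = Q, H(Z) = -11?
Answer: -384102473/3745803 ≈ -102.54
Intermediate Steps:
p(Q) = -Q/3
J(o) = 689/661 (J(o) = 689*(1/661) = 689/661)
R = -1890 (R = (-11 + 101)*(-21) = 90*(-21) = -1890)
(193484 + p(-641))/(J(-254) + R) = (193484 - ⅓*(-641))/(689/661 - 1890) = (193484 + 641/3)/(-1248601/661) = (581093/3)*(-661/1248601) = -384102473/3745803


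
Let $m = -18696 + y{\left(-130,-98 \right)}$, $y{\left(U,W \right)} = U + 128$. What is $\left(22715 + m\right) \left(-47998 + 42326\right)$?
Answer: $-22784424$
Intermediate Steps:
$y{\left(U,W \right)} = 128 + U$
$m = -18698$ ($m = -18696 + \left(128 - 130\right) = -18696 - 2 = -18698$)
$\left(22715 + m\right) \left(-47998 + 42326\right) = \left(22715 - 18698\right) \left(-47998 + 42326\right) = 4017 \left(-5672\right) = -22784424$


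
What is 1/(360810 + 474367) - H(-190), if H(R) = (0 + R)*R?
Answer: -30149889699/835177 ≈ -36100.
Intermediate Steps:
H(R) = R² (H(R) = R*R = R²)
1/(360810 + 474367) - H(-190) = 1/(360810 + 474367) - 1*(-190)² = 1/835177 - 1*36100 = 1/835177 - 36100 = -30149889699/835177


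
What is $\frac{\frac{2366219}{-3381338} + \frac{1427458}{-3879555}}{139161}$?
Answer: $- \frac{1273326793759}{165956915405808090} \approx -7.6726 \cdot 10^{-6}$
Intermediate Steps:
$\frac{\frac{2366219}{-3381338} + \frac{1427458}{-3879555}}{139161} = \left(2366219 \left(- \frac{1}{3381338}\right) + 1427458 \left(- \frac{1}{3879555}\right)\right) \frac{1}{139161} = \left(- \frac{2366219}{3381338} - \frac{1427458}{3879555}\right) \frac{1}{139161} = \left(- \frac{14006594731349}{13118086744590}\right) \frac{1}{139161} = - \frac{1273326793759}{165956915405808090}$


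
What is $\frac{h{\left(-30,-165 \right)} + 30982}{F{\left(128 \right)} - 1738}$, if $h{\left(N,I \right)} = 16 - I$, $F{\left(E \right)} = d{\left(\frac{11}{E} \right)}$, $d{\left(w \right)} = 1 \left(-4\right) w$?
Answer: $- \frac{90656}{5057} \approx -17.927$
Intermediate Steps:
$d{\left(w \right)} = - 4 w$
$F{\left(E \right)} = - \frac{44}{E}$ ($F{\left(E \right)} = - 4 \frac{11}{E} = - \frac{44}{E}$)
$\frac{h{\left(-30,-165 \right)} + 30982}{F{\left(128 \right)} - 1738} = \frac{\left(16 - -165\right) + 30982}{- \frac{44}{128} - 1738} = \frac{\left(16 + 165\right) + 30982}{\left(-44\right) \frac{1}{128} - 1738} = \frac{181 + 30982}{- \frac{11}{32} - 1738} = \frac{31163}{- \frac{55627}{32}} = 31163 \left(- \frac{32}{55627}\right) = - \frac{90656}{5057}$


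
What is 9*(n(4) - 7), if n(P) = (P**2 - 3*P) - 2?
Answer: -45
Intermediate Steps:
n(P) = -2 + P**2 - 3*P
9*(n(4) - 7) = 9*((-2 + 4**2 - 3*4) - 7) = 9*((-2 + 16 - 12) - 7) = 9*(2 - 7) = 9*(-5) = -45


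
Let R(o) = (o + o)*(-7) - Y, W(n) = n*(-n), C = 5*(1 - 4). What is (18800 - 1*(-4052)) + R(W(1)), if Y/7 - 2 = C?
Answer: 22957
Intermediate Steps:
C = -15 (C = 5*(-3) = -15)
Y = -91 (Y = 14 + 7*(-15) = 14 - 105 = -91)
W(n) = -n²
R(o) = 91 - 14*o (R(o) = (o + o)*(-7) - 1*(-91) = (2*o)*(-7) + 91 = -14*o + 91 = 91 - 14*o)
(18800 - 1*(-4052)) + R(W(1)) = (18800 - 1*(-4052)) + (91 - (-14)*1²) = (18800 + 4052) + (91 - (-14)) = 22852 + (91 - 14*(-1)) = 22852 + (91 + 14) = 22852 + 105 = 22957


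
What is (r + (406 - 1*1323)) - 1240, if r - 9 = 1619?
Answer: -529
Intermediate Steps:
r = 1628 (r = 9 + 1619 = 1628)
(r + (406 - 1*1323)) - 1240 = (1628 + (406 - 1*1323)) - 1240 = (1628 + (406 - 1323)) - 1240 = (1628 - 917) - 1240 = 711 - 1240 = -529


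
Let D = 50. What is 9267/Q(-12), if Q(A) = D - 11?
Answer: 3089/13 ≈ 237.62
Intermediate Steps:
Q(A) = 39 (Q(A) = 50 - 11 = 39)
9267/Q(-12) = 9267/39 = 9267*(1/39) = 3089/13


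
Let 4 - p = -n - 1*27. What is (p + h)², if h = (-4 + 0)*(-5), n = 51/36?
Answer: 395641/144 ≈ 2747.5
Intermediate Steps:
n = 17/12 (n = 51*(1/36) = 17/12 ≈ 1.4167)
p = 389/12 (p = 4 - (-1*17/12 - 1*27) = 4 - (-17/12 - 27) = 4 - 1*(-341/12) = 4 + 341/12 = 389/12 ≈ 32.417)
h = 20 (h = -4*(-5) = 20)
(p + h)² = (389/12 + 20)² = (629/12)² = 395641/144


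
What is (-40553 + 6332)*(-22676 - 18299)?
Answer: 1402205475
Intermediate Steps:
(-40553 + 6332)*(-22676 - 18299) = -34221*(-40975) = 1402205475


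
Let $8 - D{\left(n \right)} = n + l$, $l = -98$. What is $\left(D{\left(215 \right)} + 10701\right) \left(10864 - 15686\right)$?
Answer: $-51074624$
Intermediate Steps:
$D{\left(n \right)} = 106 - n$ ($D{\left(n \right)} = 8 - \left(n - 98\right) = 8 - \left(-98 + n\right) = 106 - n$)
$\left(D{\left(215 \right)} + 10701\right) \left(10864 - 15686\right) = \left(\left(106 - 215\right) + 10701\right) \left(10864 - 15686\right) = \left(\left(106 - 215\right) + 10701\right) \left(-4822\right) = \left(-109 + 10701\right) \left(-4822\right) = 10592 \left(-4822\right) = -51074624$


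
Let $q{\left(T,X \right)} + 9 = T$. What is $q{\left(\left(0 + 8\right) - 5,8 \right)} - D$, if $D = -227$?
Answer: $221$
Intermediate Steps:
$q{\left(T,X \right)} = -9 + T$
$q{\left(\left(0 + 8\right) - 5,8 \right)} - D = \left(-9 + \left(\left(0 + 8\right) - 5\right)\right) - -227 = \left(-9 + \left(8 - 5\right)\right) + 227 = \left(-9 + 3\right) + 227 = -6 + 227 = 221$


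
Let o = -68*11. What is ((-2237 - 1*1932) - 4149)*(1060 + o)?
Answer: -2595216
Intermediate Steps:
o = -748
((-2237 - 1*1932) - 4149)*(1060 + o) = ((-2237 - 1*1932) - 4149)*(1060 - 748) = ((-2237 - 1932) - 4149)*312 = (-4169 - 4149)*312 = -8318*312 = -2595216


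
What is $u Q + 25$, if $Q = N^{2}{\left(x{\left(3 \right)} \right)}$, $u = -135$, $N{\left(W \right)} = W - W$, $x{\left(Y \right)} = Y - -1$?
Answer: $25$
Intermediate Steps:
$x{\left(Y \right)} = 1 + Y$ ($x{\left(Y \right)} = Y + 1 = 1 + Y$)
$N{\left(W \right)} = 0$
$Q = 0$ ($Q = 0^{2} = 0$)
$u Q + 25 = \left(-135\right) 0 + 25 = 0 + 25 = 25$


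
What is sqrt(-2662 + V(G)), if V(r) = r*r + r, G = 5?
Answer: 2*I*sqrt(658) ≈ 51.303*I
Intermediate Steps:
V(r) = r + r**2 (V(r) = r**2 + r = r + r**2)
sqrt(-2662 + V(G)) = sqrt(-2662 + 5*(1 + 5)) = sqrt(-2662 + 5*6) = sqrt(-2662 + 30) = sqrt(-2632) = 2*I*sqrt(658)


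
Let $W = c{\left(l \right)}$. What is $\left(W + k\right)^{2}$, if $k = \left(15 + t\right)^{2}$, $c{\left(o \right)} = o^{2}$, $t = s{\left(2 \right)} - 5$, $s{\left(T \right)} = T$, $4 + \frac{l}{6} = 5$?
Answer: $32400$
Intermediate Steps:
$l = 6$ ($l = -24 + 6 \cdot 5 = -24 + 30 = 6$)
$t = -3$ ($t = 2 - 5 = -3$)
$W = 36$ ($W = 6^{2} = 36$)
$k = 144$ ($k = \left(15 - 3\right)^{2} = 12^{2} = 144$)
$\left(W + k\right)^{2} = \left(36 + 144\right)^{2} = 180^{2} = 32400$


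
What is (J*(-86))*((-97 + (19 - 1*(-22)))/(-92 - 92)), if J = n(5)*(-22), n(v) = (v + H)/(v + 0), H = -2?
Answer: 39732/115 ≈ 345.50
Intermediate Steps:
n(v) = (-2 + v)/v (n(v) = (v - 2)/(v + 0) = (-2 + v)/v)
J = -66/5 (J = ((-2 + 5)/5)*(-22) = ((⅕)*3)*(-22) = (⅗)*(-22) = -66/5 ≈ -13.200)
(J*(-86))*((-97 + (19 - 1*(-22)))/(-92 - 92)) = (-66/5*(-86))*((-97 + (19 - 1*(-22)))/(-92 - 92)) = 5676*((-97 + (19 + 22))/(-184))/5 = 5676*((-97 + 41)*(-1/184))/5 = 5676*(-56*(-1/184))/5 = (5676/5)*(7/23) = 39732/115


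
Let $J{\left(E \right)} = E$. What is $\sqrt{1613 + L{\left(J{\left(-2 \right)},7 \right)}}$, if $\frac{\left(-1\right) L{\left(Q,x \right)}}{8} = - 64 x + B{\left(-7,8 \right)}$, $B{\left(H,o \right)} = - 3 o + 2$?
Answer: $3 \sqrt{597} \approx 73.301$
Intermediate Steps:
$B{\left(H,o \right)} = 2 - 3 o$
$L{\left(Q,x \right)} = 176 + 512 x$ ($L{\left(Q,x \right)} = - 8 \left(- 64 x + \left(2 - 24\right)\right) = - 8 \left(- 64 x - 22\right) = - 8 \left(-22 - 64 x\right) = 176 + 512 x$)
$\sqrt{1613 + L{\left(J{\left(-2 \right)},7 \right)}} = \sqrt{1613 + \left(176 + 512 \cdot 7\right)} = \sqrt{1613 + \left(176 + 3584\right)} = \sqrt{1613 + 3760} = \sqrt{5373} = 3 \sqrt{597}$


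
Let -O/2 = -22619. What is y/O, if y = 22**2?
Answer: 242/22619 ≈ 0.010699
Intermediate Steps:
O = 45238 (O = -2*(-22619) = 45238)
y = 484
y/O = 484/45238 = 484*(1/45238) = 242/22619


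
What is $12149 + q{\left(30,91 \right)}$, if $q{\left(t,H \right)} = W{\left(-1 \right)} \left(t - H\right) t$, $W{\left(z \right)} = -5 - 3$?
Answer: $26789$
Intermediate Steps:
$W{\left(z \right)} = -8$ ($W{\left(z \right)} = -5 - 3 = -8$)
$q{\left(t,H \right)} = t \left(- 8 t + 8 H\right)$ ($q{\left(t,H \right)} = - 8 \left(t - H\right) t = \left(- 8 t + 8 H\right) t = t \left(- 8 t + 8 H\right)$)
$12149 + q{\left(30,91 \right)} = 12149 + 8 \cdot 30 \left(91 - 30\right) = 12149 + 8 \cdot 30 \cdot 61 = 12149 + 14640 = 26789$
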